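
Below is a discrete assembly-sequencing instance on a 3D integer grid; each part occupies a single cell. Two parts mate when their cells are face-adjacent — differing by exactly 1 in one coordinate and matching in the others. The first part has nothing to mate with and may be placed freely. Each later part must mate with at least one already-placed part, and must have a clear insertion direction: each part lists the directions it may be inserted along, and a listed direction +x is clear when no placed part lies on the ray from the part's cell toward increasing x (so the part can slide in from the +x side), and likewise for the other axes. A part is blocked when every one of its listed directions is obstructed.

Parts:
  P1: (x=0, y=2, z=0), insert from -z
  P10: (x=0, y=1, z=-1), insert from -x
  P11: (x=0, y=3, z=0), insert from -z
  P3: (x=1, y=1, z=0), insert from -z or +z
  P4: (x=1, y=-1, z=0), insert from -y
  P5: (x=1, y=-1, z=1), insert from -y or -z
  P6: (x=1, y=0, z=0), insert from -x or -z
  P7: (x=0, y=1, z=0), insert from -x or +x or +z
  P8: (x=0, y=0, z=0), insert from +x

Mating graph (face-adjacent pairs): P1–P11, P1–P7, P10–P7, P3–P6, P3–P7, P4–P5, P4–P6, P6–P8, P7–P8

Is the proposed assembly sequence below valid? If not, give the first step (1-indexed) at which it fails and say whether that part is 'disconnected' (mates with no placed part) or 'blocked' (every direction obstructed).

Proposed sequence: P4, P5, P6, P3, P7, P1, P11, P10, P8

1. P4@(1, -1, 0) [-y clear] — {P4}
2. P5@(1, -1, 1) [-y clear] — {P4, P5}
3. P6@(1, 0, 0) [-x clear] — {P4, P5, P6}
4. P3@(1, 1, 0) [-z clear] — {P3, P4, P5, P6}
5. P7@(0, 1, 0) [-x clear] — {P3, P4, P5, P6, P7}
6. P1@(0, 2, 0) [-z clear] — {P1, P3, P4, P5, P6, P7}
7. P11@(0, 3, 0) [-z clear] — {P1, P11, P3, P4, P5, P6, P7}
8. P10@(0, 1, -1) [-x clear] — {P1, P10, P11, P3, P4, P5, P6, P7}
9. P8@(0, 0, 0) — +x all obstructed ⇒ blocked

Invalid at step 9 (blocked)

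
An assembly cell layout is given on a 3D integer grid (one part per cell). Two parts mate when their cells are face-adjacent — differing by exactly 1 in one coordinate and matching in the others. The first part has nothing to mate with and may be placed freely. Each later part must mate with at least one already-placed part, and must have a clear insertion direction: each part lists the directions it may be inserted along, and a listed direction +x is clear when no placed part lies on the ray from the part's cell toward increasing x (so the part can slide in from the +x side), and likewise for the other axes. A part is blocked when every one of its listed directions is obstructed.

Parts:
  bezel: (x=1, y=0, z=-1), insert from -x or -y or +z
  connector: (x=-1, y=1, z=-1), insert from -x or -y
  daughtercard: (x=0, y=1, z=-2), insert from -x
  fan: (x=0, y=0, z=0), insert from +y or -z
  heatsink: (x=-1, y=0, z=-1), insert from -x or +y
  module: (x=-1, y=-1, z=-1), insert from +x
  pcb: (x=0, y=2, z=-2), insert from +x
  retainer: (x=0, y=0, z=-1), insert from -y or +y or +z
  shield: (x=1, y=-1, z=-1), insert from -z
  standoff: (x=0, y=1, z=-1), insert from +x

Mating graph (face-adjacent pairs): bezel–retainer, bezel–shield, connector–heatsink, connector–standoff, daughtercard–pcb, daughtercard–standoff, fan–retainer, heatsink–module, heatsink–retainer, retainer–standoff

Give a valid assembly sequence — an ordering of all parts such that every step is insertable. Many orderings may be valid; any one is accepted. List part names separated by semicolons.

bezel; retainer; standoff; heatsink; fan; daughtercard; pcb; module; shield; connector

1. bezel@(1, 0, -1) [-x clear] — {bezel}
2. retainer@(0, 0, -1) [-y clear] — {bezel, retainer}
3. standoff@(0, 1, -1) [+x clear] — {bezel, retainer, standoff}
4. heatsink@(-1, 0, -1) [-x clear] — {bezel, heatsink, retainer, standoff}
5. fan@(0, 0, 0) [+y clear] — {bezel, fan, heatsink, retainer, standoff}
6. daughtercard@(0, 1, -2) [-x clear] — {bezel, daughtercard, fan, heatsink, retainer, standoff}
7. pcb@(0, 2, -2) [+x clear] — {bezel, daughtercard, fan, heatsink, pcb, retainer, standoff}
8. module@(-1, -1, -1) [+x clear] — {bezel, daughtercard, fan, heatsink, module, pcb, retainer, standoff}
9. shield@(1, -1, -1) [-z clear] — {bezel, daughtercard, fan, heatsink, module, pcb, retainer, shield, standoff}
10. connector@(-1, 1, -1) [-x clear] — {bezel, connector, daughtercard, fan, heatsink, module, pcb, retainer, shield, standoff}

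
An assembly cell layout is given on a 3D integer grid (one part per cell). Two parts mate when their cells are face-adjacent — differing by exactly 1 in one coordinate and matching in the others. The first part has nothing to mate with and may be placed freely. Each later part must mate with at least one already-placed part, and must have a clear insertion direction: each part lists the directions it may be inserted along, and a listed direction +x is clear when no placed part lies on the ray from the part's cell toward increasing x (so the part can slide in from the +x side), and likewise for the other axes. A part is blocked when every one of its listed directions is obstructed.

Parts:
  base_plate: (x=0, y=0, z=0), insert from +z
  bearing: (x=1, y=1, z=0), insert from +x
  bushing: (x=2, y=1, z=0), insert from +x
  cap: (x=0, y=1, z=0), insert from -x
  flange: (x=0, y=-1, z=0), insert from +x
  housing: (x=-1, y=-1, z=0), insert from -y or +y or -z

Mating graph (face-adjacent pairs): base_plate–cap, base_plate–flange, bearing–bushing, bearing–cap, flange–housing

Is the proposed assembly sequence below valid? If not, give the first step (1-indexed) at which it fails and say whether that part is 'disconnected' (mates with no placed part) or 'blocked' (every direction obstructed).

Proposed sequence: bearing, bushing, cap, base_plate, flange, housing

Valid

1. bearing@(1, 1, 0) [+x clear] — {bearing}
2. bushing@(2, 1, 0) [+x clear] — {bearing, bushing}
3. cap@(0, 1, 0) [-x clear] — {bearing, bushing, cap}
4. base_plate@(0, 0, 0) [+z clear] — {base_plate, bearing, bushing, cap}
5. flange@(0, -1, 0) [+x clear] — {base_plate, bearing, bushing, cap, flange}
6. housing@(-1, -1, 0) [-y clear] — {base_plate, bearing, bushing, cap, flange, housing}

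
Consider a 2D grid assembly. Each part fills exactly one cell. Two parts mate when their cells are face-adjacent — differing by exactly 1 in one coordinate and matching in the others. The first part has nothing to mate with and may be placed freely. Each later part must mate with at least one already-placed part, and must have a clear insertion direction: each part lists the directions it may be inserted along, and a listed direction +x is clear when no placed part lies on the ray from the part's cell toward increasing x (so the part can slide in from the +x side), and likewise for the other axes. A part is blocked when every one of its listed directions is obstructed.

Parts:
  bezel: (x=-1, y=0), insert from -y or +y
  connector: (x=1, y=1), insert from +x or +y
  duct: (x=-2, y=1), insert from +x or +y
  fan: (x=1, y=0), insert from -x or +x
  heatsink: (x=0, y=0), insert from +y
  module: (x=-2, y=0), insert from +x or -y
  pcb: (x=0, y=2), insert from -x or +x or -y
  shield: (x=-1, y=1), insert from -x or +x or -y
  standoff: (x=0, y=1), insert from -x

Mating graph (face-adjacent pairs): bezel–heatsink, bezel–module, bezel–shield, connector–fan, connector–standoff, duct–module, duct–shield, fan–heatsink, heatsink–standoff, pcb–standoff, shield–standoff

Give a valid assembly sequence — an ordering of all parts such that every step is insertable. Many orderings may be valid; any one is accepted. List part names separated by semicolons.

1. connector@(1, 1) [+x clear] — {connector}
2. fan@(1, 0) [-x clear] — {connector, fan}
3. heatsink@(0, 0) [+y clear] — {connector, fan, heatsink}
4. standoff@(0, 1) [-x clear] — {connector, fan, heatsink, standoff}
5. shield@(-1, 1) [-x clear] — {connector, fan, heatsink, shield, standoff}
6. duct@(-2, 1) [+y clear] — {connector, duct, fan, heatsink, shield, standoff}
7. bezel@(-1, 0) [-y clear] — {bezel, connector, duct, fan, heatsink, shield, standoff}
8. module@(-2, 0) [-y clear] — {bezel, connector, duct, fan, heatsink, module, shield, standoff}
9. pcb@(0, 2) [-x clear] — {bezel, connector, duct, fan, heatsink, module, pcb, shield, standoff}

connector; fan; heatsink; standoff; shield; duct; bezel; module; pcb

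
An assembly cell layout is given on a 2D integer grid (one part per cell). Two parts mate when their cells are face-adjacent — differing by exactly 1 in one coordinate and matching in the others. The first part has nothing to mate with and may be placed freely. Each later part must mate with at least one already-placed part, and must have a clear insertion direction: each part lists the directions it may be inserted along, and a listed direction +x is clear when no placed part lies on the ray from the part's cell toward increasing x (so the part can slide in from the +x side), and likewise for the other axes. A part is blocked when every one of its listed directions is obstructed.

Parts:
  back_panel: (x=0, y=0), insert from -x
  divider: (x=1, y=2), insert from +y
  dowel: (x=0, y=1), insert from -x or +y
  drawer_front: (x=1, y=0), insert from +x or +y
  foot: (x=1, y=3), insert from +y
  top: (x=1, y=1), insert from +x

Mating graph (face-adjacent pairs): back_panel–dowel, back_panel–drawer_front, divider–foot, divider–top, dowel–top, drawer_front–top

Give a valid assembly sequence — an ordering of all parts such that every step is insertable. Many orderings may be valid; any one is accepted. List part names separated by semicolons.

1. dowel@(0, 1) [-x clear] — {dowel}
2. back_panel@(0, 0) [-x clear] — {back_panel, dowel}
3. drawer_front@(1, 0) [+x clear] — {back_panel, dowel, drawer_front}
4. top@(1, 1) [+x clear] — {back_panel, dowel, drawer_front, top}
5. divider@(1, 2) [+y clear] — {back_panel, divider, dowel, drawer_front, top}
6. foot@(1, 3) [+y clear] — {back_panel, divider, dowel, drawer_front, foot, top}

dowel; back_panel; drawer_front; top; divider; foot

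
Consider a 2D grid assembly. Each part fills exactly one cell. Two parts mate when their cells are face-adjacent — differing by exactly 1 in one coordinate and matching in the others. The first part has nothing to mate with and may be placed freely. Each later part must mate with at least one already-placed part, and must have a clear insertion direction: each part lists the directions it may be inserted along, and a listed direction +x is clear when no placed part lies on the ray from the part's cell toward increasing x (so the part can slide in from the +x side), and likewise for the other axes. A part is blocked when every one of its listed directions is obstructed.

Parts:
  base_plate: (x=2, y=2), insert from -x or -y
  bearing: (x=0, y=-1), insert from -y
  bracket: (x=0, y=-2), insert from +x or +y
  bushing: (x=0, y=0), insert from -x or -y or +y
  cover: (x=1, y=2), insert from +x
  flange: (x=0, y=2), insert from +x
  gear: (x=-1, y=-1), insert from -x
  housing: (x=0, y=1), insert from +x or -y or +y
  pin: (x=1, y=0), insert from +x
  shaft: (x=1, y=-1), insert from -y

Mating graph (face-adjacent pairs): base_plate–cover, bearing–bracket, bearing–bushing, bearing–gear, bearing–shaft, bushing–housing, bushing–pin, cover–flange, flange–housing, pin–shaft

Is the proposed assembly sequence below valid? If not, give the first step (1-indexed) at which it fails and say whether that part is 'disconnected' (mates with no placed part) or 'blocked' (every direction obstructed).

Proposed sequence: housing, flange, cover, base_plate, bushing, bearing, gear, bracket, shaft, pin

1. housing@(0, 1) [+x clear] — {housing}
2. flange@(0, 2) [+x clear] — {flange, housing}
3. cover@(1, 2) [+x clear] — {cover, flange, housing}
4. base_plate@(2, 2) [-y clear] — {base_plate, cover, flange, housing}
5. bushing@(0, 0) [-x clear] — {base_plate, bushing, cover, flange, housing}
6. bearing@(0, -1) [-y clear] — {base_plate, bearing, bushing, cover, flange, housing}
7. gear@(-1, -1) [-x clear] — {base_plate, bearing, bushing, cover, flange, gear, housing}
8. bracket@(0, -2) [+x clear] — {base_plate, bearing, bracket, bushing, cover, flange, gear, housing}
9. shaft@(1, -1) [-y clear] — {base_plate, bearing, bracket, bushing, cover, flange, gear, housing, shaft}
10. pin@(1, 0) [+x clear] — {base_plate, bearing, bracket, bushing, cover, flange, gear, housing, pin, shaft}

Valid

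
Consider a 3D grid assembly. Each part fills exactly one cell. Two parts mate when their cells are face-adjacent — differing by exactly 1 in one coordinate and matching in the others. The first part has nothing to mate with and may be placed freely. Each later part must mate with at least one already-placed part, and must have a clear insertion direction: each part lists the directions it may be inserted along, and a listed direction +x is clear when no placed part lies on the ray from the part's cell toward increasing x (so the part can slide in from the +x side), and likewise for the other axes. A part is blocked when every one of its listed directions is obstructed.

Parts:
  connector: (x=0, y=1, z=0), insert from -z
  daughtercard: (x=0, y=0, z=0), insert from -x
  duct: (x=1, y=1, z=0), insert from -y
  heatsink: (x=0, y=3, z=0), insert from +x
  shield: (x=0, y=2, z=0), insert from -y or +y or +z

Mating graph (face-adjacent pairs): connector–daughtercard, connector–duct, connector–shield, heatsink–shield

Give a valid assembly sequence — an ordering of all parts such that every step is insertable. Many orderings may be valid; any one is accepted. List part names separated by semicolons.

shield; connector; duct; daughtercard; heatsink

1. shield@(0, 2, 0) [-y clear] — {shield}
2. connector@(0, 1, 0) [-z clear] — {connector, shield}
3. duct@(1, 1, 0) [-y clear] — {connector, duct, shield}
4. daughtercard@(0, 0, 0) [-x clear] — {connector, daughtercard, duct, shield}
5. heatsink@(0, 3, 0) [+x clear] — {connector, daughtercard, duct, heatsink, shield}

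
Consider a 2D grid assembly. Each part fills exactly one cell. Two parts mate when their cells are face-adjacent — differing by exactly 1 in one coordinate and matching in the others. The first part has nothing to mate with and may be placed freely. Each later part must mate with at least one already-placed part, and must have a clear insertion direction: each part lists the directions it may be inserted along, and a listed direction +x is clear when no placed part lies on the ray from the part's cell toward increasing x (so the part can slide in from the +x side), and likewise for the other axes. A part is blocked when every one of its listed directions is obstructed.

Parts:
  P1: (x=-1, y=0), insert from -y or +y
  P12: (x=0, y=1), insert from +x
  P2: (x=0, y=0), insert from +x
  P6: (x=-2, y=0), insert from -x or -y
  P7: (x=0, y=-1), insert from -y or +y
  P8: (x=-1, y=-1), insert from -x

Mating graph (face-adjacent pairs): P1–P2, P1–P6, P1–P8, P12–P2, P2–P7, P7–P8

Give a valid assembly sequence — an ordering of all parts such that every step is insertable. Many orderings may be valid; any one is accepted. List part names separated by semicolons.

P12; P2; P7; P8; P1; P6

1. P12@(0, 1) [+x clear] — {P12}
2. P2@(0, 0) [+x clear] — {P12, P2}
3. P7@(0, -1) [-y clear] — {P12, P2, P7}
4. P8@(-1, -1) [-x clear] — {P12, P2, P7, P8}
5. P1@(-1, 0) [+y clear] — {P1, P12, P2, P7, P8}
6. P6@(-2, 0) [-x clear] — {P1, P12, P2, P6, P7, P8}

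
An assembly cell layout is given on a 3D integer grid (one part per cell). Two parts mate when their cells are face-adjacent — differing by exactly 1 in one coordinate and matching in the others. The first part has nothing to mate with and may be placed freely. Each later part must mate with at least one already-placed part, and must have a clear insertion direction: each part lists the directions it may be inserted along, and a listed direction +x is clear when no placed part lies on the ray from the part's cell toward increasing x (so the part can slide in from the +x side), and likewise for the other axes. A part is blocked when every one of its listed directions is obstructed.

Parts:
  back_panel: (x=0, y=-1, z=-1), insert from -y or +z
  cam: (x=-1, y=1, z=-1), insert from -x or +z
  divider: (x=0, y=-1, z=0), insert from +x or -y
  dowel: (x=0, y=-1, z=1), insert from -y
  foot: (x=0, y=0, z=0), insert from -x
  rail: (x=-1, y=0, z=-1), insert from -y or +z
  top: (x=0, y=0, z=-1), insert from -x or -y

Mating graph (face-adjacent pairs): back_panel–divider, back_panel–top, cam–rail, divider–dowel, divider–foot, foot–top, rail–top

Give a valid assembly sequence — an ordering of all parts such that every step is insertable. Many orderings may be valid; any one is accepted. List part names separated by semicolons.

foot; top; rail; cam; back_panel; divider; dowel

1. foot@(0, 0, 0) [-x clear] — {foot}
2. top@(0, 0, -1) [-x clear] — {foot, top}
3. rail@(-1, 0, -1) [-y clear] — {foot, rail, top}
4. cam@(-1, 1, -1) [-x clear] — {cam, foot, rail, top}
5. back_panel@(0, -1, -1) [-y clear] — {back_panel, cam, foot, rail, top}
6. divider@(0, -1, 0) [+x clear] — {back_panel, cam, divider, foot, rail, top}
7. dowel@(0, -1, 1) [-y clear] — {back_panel, cam, divider, dowel, foot, rail, top}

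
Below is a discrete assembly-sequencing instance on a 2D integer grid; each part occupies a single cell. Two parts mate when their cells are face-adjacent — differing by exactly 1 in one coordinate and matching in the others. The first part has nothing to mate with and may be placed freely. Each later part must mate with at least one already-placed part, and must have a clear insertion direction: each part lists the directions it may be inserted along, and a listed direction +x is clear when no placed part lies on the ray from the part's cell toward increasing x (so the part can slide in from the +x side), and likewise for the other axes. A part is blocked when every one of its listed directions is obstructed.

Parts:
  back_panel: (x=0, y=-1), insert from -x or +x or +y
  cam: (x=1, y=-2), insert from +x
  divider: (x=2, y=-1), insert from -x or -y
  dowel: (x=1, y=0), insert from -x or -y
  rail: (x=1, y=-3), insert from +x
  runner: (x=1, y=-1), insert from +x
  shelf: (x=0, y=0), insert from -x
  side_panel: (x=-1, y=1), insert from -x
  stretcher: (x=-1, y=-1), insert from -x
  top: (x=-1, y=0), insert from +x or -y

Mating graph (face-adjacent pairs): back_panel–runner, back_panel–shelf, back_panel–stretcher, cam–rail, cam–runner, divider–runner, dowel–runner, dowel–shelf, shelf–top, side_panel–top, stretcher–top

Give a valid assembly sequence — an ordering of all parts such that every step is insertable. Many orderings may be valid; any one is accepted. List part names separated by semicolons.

1. dowel@(1, 0) [-x clear] — {dowel}
2. shelf@(0, 0) [-x clear] — {dowel, shelf}
3. top@(-1, 0) [-y clear] — {dowel, shelf, top}
4. side_panel@(-1, 1) [-x clear] — {dowel, shelf, side_panel, top}
5. stretcher@(-1, -1) [-x clear] — {dowel, shelf, side_panel, stretcher, top}
6. back_panel@(0, -1) [+x clear] — {back_panel, dowel, shelf, side_panel, stretcher, top}
7. runner@(1, -1) [+x clear] — {back_panel, dowel, runner, shelf, side_panel, stretcher, top}
8. cam@(1, -2) [+x clear] — {back_panel, cam, dowel, runner, shelf, side_panel, stretcher, top}
9. rail@(1, -3) [+x clear] — {back_panel, cam, dowel, rail, runner, shelf, side_panel, stretcher, top}
10. divider@(2, -1) [-y clear] — {back_panel, cam, divider, dowel, rail, runner, shelf, side_panel, stretcher, top}

dowel; shelf; top; side_panel; stretcher; back_panel; runner; cam; rail; divider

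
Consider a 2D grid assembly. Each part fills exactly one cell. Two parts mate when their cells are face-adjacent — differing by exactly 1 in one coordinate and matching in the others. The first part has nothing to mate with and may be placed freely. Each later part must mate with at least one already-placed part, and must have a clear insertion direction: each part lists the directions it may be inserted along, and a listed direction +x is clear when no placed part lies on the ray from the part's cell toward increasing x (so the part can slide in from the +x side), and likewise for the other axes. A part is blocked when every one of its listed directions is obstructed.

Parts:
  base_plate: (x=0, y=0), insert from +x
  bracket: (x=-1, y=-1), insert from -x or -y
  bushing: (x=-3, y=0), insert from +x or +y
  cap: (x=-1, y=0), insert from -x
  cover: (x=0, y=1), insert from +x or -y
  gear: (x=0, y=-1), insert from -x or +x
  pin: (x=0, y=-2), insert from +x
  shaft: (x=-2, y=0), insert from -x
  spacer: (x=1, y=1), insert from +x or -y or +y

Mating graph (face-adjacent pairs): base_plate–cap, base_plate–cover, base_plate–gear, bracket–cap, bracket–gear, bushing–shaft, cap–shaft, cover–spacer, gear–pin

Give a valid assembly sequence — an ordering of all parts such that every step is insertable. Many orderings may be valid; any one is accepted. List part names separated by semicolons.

1. pin@(0, -2) [+x clear] — {pin}
2. gear@(0, -1) [-x clear] — {gear, pin}
3. base_plate@(0, 0) [+x clear] — {base_plate, gear, pin}
4. cap@(-1, 0) [-x clear] — {base_plate, cap, gear, pin}
5. bracket@(-1, -1) [-x clear] — {base_plate, bracket, cap, gear, pin}
6. shaft@(-2, 0) [-x clear] — {base_plate, bracket, cap, gear, pin, shaft}
7. cover@(0, 1) [+x clear] — {base_plate, bracket, cap, cover, gear, pin, shaft}
8. spacer@(1, 1) [+x clear] — {base_plate, bracket, cap, cover, gear, pin, shaft, spacer}
9. bushing@(-3, 0) [+y clear] — {base_plate, bracket, bushing, cap, cover, gear, pin, shaft, spacer}

pin; gear; base_plate; cap; bracket; shaft; cover; spacer; bushing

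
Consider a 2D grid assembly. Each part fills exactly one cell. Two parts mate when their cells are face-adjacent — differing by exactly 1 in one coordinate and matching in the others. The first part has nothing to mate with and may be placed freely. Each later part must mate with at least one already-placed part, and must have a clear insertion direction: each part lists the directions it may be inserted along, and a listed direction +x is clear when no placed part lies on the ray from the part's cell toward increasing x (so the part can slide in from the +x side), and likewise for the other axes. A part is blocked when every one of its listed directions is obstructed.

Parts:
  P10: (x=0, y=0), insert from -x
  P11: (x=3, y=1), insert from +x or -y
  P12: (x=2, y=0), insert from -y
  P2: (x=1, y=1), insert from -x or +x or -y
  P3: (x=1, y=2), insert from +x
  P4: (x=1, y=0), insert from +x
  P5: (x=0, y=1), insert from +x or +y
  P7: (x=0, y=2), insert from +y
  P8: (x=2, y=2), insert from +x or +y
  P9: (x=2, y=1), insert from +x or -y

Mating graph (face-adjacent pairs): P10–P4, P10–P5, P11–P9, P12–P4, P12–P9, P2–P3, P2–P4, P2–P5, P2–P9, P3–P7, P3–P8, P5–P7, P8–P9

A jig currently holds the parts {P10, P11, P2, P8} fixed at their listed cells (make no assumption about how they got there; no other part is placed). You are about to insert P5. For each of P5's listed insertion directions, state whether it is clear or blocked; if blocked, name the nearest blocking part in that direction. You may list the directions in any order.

+x: blocked by P2; +y: clear

+x: nearest on ray is P2@(1, 1) ⇒ blocked
+y: ray from P5(0, 1) has no placed part ⇒ clear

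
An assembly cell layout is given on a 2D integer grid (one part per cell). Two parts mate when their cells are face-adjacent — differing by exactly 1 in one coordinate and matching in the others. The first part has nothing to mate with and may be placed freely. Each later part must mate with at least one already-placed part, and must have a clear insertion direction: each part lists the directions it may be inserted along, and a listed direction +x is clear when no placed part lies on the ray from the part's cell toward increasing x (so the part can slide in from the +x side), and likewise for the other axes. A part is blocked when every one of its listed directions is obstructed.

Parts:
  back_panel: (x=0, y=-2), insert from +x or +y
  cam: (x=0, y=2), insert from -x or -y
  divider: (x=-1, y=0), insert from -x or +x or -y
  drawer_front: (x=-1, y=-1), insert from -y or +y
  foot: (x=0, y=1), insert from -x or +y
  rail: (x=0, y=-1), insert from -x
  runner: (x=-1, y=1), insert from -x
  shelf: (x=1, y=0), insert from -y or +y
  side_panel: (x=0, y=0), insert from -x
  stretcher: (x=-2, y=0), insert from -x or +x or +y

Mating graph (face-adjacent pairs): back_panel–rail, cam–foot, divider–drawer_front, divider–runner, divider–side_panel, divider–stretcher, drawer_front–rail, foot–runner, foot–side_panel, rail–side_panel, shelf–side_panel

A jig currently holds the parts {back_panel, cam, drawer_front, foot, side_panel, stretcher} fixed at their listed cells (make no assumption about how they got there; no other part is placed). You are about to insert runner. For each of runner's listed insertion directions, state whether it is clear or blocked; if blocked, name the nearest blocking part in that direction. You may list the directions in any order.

-x: ray from runner(-1, 1) has no placed part ⇒ clear

-x: clear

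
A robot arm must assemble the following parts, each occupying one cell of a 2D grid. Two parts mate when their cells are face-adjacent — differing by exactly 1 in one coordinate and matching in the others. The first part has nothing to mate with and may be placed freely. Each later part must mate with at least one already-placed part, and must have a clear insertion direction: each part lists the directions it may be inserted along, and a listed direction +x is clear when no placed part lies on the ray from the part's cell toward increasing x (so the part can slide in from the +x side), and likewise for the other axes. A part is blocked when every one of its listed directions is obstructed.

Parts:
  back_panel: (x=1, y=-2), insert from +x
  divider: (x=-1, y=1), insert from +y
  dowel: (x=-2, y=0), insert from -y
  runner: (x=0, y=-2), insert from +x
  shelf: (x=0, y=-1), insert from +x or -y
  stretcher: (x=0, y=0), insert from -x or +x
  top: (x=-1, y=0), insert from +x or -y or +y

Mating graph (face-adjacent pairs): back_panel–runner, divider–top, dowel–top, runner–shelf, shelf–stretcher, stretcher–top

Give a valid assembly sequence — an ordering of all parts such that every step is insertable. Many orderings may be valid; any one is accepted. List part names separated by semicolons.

runner; back_panel; shelf; stretcher; top; divider; dowel

1. runner@(0, -2) [+x clear] — {runner}
2. back_panel@(1, -2) [+x clear] — {back_panel, runner}
3. shelf@(0, -1) [+x clear] — {back_panel, runner, shelf}
4. stretcher@(0, 0) [-x clear] — {back_panel, runner, shelf, stretcher}
5. top@(-1, 0) [-y clear] — {back_panel, runner, shelf, stretcher, top}
6. divider@(-1, 1) [+y clear] — {back_panel, divider, runner, shelf, stretcher, top}
7. dowel@(-2, 0) [-y clear] — {back_panel, divider, dowel, runner, shelf, stretcher, top}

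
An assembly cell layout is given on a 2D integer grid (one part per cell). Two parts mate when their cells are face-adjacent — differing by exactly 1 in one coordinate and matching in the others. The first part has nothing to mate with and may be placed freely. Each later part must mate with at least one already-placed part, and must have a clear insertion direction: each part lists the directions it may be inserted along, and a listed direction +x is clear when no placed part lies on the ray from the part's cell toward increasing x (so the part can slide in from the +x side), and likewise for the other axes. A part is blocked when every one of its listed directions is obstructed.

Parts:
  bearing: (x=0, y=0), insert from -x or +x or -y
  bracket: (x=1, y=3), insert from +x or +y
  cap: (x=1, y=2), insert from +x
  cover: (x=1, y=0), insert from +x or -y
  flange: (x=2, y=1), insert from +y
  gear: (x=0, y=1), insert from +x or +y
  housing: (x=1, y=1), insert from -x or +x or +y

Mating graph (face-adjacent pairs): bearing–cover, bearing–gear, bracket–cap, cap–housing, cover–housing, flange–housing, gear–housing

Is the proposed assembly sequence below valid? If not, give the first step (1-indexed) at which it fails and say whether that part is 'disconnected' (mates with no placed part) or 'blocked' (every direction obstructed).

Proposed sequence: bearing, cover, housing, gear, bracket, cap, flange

Invalid at step 5 (disconnected)

1. bearing@(0, 0) [-x clear] — {bearing}
2. cover@(1, 0) [+x clear] — {bearing, cover}
3. housing@(1, 1) [-x clear] — {bearing, cover, housing}
4. gear@(0, 1) [+y clear] — {bearing, cover, gear, housing}
5. bracket@(1, 3) — no placed neighbour ⇒ disconnected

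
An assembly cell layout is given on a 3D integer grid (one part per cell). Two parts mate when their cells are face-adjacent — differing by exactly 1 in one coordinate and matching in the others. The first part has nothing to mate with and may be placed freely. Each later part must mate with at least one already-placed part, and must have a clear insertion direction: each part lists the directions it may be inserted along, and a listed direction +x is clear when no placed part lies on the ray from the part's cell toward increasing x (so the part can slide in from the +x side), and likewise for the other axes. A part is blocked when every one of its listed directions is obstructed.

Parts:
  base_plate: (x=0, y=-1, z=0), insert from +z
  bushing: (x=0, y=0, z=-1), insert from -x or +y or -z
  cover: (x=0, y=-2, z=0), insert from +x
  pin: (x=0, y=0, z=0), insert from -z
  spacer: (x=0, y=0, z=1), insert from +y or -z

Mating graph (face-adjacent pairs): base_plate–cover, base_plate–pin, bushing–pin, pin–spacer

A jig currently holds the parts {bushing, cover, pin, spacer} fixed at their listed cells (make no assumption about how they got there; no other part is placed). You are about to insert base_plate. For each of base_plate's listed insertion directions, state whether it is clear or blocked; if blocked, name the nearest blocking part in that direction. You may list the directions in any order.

+z: ray from base_plate(0, -1, 0) has no placed part ⇒ clear

+z: clear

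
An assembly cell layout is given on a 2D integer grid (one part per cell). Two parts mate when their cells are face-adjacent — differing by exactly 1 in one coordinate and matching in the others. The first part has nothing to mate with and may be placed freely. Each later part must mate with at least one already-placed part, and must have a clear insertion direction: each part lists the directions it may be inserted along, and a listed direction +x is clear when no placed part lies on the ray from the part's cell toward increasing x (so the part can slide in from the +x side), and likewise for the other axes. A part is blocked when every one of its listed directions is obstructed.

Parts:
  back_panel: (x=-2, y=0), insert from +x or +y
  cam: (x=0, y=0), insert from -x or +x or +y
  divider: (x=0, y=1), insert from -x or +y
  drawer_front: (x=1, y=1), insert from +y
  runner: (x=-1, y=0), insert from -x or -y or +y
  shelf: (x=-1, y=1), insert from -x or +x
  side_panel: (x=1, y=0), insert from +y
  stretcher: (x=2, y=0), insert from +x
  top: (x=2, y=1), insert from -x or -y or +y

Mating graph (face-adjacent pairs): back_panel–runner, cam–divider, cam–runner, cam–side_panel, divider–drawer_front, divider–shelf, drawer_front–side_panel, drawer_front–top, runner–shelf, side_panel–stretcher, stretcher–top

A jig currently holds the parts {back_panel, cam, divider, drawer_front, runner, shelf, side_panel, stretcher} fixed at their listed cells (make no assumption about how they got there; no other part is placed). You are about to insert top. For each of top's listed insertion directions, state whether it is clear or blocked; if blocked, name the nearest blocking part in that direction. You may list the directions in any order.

+y: clear; -x: blocked by drawer_front; -y: blocked by stretcher

-x: nearest on ray is drawer_front@(1, 1) ⇒ blocked
-y: nearest on ray is stretcher@(2, 0) ⇒ blocked
+y: ray from top(2, 1) has no placed part ⇒ clear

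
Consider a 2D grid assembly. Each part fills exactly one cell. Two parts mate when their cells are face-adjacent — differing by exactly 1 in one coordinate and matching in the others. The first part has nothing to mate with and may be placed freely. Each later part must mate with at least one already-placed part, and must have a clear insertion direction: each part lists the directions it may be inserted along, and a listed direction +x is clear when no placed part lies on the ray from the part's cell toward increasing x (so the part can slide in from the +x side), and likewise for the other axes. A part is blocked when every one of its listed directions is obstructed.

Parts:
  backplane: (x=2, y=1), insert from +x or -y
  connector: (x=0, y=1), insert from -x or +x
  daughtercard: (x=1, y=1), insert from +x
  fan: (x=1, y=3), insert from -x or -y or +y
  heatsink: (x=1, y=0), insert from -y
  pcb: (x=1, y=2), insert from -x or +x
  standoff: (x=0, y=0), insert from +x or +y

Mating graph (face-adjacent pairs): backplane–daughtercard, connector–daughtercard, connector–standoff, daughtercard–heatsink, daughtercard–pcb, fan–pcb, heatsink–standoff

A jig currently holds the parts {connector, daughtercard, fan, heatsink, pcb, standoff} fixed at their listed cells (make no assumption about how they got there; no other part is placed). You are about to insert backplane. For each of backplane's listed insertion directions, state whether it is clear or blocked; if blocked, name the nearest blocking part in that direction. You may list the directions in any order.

+x: ray from backplane(2, 1) has no placed part ⇒ clear
-y: ray from backplane(2, 1) has no placed part ⇒ clear

+x: clear; -y: clear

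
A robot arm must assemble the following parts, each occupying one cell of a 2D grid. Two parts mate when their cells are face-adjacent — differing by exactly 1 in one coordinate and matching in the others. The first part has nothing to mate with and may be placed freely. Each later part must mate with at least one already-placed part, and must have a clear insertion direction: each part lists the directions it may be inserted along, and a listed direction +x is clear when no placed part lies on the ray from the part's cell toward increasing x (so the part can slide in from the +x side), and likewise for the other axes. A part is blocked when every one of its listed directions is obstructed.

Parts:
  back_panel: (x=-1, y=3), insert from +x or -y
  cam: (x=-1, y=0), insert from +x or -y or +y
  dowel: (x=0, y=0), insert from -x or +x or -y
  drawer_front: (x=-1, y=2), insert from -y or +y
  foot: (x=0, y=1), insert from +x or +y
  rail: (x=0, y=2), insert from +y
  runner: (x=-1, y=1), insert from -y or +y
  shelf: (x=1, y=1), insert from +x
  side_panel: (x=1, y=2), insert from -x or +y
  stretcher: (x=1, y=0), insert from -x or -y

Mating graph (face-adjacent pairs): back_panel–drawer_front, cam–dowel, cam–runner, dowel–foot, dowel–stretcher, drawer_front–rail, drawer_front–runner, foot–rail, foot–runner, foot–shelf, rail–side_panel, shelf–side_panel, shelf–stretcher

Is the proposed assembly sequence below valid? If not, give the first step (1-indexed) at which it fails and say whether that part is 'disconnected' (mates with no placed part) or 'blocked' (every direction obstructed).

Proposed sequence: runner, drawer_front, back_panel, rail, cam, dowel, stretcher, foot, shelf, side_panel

Valid

1. runner@(-1, 1) [-y clear] — {runner}
2. drawer_front@(-1, 2) [+y clear] — {drawer_front, runner}
3. back_panel@(-1, 3) [+x clear] — {back_panel, drawer_front, runner}
4. rail@(0, 2) [+y clear] — {back_panel, drawer_front, rail, runner}
5. cam@(-1, 0) [+x clear] — {back_panel, cam, drawer_front, rail, runner}
6. dowel@(0, 0) [+x clear] — {back_panel, cam, dowel, drawer_front, rail, runner}
7. stretcher@(1, 0) [-y clear] — {back_panel, cam, dowel, drawer_front, rail, runner, stretcher}
8. foot@(0, 1) [+x clear] — {back_panel, cam, dowel, drawer_front, foot, rail, runner, stretcher}
9. shelf@(1, 1) [+x clear] — {back_panel, cam, dowel, drawer_front, foot, rail, runner, shelf, stretcher}
10. side_panel@(1, 2) [+y clear] — {back_panel, cam, dowel, drawer_front, foot, rail, runner, shelf, side_panel, stretcher}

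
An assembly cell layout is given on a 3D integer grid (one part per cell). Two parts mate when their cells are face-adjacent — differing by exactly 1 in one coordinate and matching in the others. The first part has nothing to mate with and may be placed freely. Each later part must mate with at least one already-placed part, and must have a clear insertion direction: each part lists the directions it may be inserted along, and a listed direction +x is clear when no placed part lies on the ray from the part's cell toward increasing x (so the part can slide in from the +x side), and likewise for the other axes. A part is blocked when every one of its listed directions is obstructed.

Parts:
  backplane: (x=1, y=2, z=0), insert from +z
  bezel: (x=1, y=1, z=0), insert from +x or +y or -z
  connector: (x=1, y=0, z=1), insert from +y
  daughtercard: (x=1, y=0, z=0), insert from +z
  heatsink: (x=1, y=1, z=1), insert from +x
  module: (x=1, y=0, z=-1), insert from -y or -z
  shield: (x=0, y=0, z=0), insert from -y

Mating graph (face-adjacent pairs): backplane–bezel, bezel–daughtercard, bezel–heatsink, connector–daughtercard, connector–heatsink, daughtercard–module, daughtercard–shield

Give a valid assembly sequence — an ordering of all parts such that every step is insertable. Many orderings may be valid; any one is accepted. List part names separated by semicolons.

1. bezel@(1, 1, 0) [+x clear] — {bezel}
2. backplane@(1, 2, 0) [+z clear] — {backplane, bezel}
3. daughtercard@(1, 0, 0) [+z clear] — {backplane, bezel, daughtercard}
4. connector@(1, 0, 1) [+y clear] — {backplane, bezel, connector, daughtercard}
5. heatsink@(1, 1, 1) [+x clear] — {backplane, bezel, connector, daughtercard, heatsink}
6. module@(1, 0, -1) [-y clear] — {backplane, bezel, connector, daughtercard, heatsink, module}
7. shield@(0, 0, 0) [-y clear] — {backplane, bezel, connector, daughtercard, heatsink, module, shield}

bezel; backplane; daughtercard; connector; heatsink; module; shield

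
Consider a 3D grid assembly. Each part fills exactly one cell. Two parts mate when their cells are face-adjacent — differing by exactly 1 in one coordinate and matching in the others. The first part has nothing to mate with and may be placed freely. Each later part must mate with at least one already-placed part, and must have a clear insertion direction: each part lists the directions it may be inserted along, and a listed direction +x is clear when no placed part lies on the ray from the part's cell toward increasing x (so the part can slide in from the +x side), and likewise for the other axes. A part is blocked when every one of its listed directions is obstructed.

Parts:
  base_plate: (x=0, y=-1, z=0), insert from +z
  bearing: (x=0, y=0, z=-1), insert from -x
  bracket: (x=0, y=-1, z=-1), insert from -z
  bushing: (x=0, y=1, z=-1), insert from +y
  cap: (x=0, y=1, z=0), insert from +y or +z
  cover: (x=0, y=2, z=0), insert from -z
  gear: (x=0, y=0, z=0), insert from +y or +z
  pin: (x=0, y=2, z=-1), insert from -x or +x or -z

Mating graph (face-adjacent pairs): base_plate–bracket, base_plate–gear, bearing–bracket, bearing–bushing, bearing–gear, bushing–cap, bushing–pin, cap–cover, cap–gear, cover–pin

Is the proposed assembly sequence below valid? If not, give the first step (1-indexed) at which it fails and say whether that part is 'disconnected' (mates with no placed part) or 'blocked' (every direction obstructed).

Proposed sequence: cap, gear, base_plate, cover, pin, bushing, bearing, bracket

Invalid at step 6 (blocked)

1. cap@(0, 1, 0) [+y clear] — {cap}
2. gear@(0, 0, 0) [+z clear] — {cap, gear}
3. base_plate@(0, -1, 0) [+z clear] — {base_plate, cap, gear}
4. cover@(0, 2, 0) [-z clear] — {base_plate, cap, cover, gear}
5. pin@(0, 2, -1) [-x clear] — {base_plate, cap, cover, gear, pin}
6. bushing@(0, 1, -1) — +y all obstructed ⇒ blocked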